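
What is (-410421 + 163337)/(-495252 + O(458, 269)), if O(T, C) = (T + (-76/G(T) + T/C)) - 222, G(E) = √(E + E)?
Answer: 253345049026530933/507557840409919210 - 84926415289*√229/507557840409919210 ≈ 0.49914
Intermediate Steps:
G(E) = √2*√E (G(E) = √(2*E) = √2*√E)
O(T, C) = -222 + T + T/C - 38*√2/√T (O(T, C) = (T + (-76*√2/(2*√T) + T/C)) - 222 = (T + (-38*√2/√T + T/C)) - 222 = (T + (T/C - 38*√2/√T)) - 222 = (T + T/C - 38*√2/√T) - 222 = -222 + T + T/C - 38*√2/√T)
(-410421 + 163337)/(-495252 + O(458, 269)) = (-410421 + 163337)/(-495252 + (-222 + 458 + 458/269 - 38*√2/√458)) = -247084/(-495252 + (-222 + 458 + 458*(1/269) - 38*√2*√458/458)) = -247084/(-495252 + (-222 + 458 + 458/269 - 38*√229/229)) = -247084/(-495252 + (63942/269 - 38*√229/229)) = -247084/(-133158846/269 - 38*√229/229)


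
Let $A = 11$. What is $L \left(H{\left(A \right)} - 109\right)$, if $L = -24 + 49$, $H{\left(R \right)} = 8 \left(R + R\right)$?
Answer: $1675$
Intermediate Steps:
$H{\left(R \right)} = 16 R$ ($H{\left(R \right)} = 8 \cdot 2 R = 16 R$)
$L = 25$
$L \left(H{\left(A \right)} - 109\right) = 25 \left(16 \cdot 11 - 109\right) = 25 \left(176 - 109\right) = 25 \cdot 67 = 1675$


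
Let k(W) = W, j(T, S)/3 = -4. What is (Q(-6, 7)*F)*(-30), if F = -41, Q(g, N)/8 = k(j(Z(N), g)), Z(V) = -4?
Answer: -118080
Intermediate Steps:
j(T, S) = -12 (j(T, S) = 3*(-4) = -12)
Q(g, N) = -96 (Q(g, N) = 8*(-12) = -96)
(Q(-6, 7)*F)*(-30) = -96*(-41)*(-30) = 3936*(-30) = -118080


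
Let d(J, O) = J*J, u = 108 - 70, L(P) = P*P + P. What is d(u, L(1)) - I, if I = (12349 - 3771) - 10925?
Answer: 3791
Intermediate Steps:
L(P) = P + P² (L(P) = P² + P = P + P²)
u = 38
d(J, O) = J²
I = -2347 (I = 8578 - 10925 = -2347)
d(u, L(1)) - I = 38² - 1*(-2347) = 1444 + 2347 = 3791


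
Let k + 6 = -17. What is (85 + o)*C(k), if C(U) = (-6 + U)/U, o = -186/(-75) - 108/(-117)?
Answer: 833199/7475 ≈ 111.46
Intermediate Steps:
k = -23 (k = -6 - 17 = -23)
o = 1106/325 (o = -186*(-1/75) - 108*(-1/117) = 62/25 + 12/13 = 1106/325 ≈ 3.4031)
C(U) = (-6 + U)/U
(85 + o)*C(k) = (85 + 1106/325)*((-6 - 23)/(-23)) = 28731*(-1/23*(-29))/325 = (28731/325)*(29/23) = 833199/7475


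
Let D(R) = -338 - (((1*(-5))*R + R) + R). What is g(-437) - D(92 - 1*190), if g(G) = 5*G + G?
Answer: -1990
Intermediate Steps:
D(R) = -338 + 3*R (D(R) = -338 - ((-5*R + R) + R) = -338 - (-4*R + R) = -338 - (-3)*R = -338 + 3*R)
g(G) = 6*G
g(-437) - D(92 - 1*190) = 6*(-437) - (-338 + 3*(92 - 1*190)) = -2622 - (-338 + 3*(92 - 190)) = -2622 - (-338 + 3*(-98)) = -2622 - (-338 - 294) = -2622 - 1*(-632) = -2622 + 632 = -1990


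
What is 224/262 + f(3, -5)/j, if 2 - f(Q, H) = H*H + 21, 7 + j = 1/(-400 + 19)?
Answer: 623725/87377 ≈ 7.1383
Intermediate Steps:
j = -2668/381 (j = -7 + 1/(-400 + 19) = -7 + 1/(-381) = -7 - 1/381 = -2668/381 ≈ -7.0026)
f(Q, H) = -19 - H² (f(Q, H) = 2 - (H*H + 21) = 2 - (H² + 21) = 2 - (21 + H²) = 2 + (-21 - H²) = -19 - H²)
224/262 + f(3, -5)/j = 224/262 + (-19 - 1*(-5)²)/(-2668/381) = 224*(1/262) + (-19 - 1*25)*(-381/2668) = 112/131 + (-19 - 25)*(-381/2668) = 112/131 - 44*(-381/2668) = 112/131 + 4191/667 = 623725/87377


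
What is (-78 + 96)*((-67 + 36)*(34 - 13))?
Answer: -11718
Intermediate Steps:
(-78 + 96)*((-67 + 36)*(34 - 13)) = 18*(-31*21) = 18*(-651) = -11718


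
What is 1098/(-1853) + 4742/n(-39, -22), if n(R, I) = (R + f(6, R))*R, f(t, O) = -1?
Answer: 3537023/1445340 ≈ 2.4472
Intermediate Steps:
n(R, I) = R*(-1 + R) (n(R, I) = (R - 1)*R = (-1 + R)*R = R*(-1 + R))
1098/(-1853) + 4742/n(-39, -22) = 1098/(-1853) + 4742/((-39*(-1 - 39))) = 1098*(-1/1853) + 4742/((-39*(-40))) = -1098/1853 + 4742/1560 = -1098/1853 + 4742*(1/1560) = -1098/1853 + 2371/780 = 3537023/1445340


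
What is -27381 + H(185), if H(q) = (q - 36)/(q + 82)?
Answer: -7310578/267 ≈ -27380.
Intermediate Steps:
H(q) = (-36 + q)/(82 + q)
-27381 + H(185) = -27381 + (-36 + 185)/(82 + 185) = -27381 + 149/267 = -7310578/267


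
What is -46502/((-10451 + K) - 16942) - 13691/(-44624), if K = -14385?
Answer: 1323543923/932150736 ≈ 1.4199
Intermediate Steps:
-46502/((-10451 + K) - 16942) - 13691/(-44624) = -46502/((-10451 - 14385) - 16942) - 13691/(-44624) = -46502/(-24836 - 16942) - 13691*(-1/44624) = -46502/(-41778) + 13691/44624 = -46502*(-1/41778) + 13691/44624 = 23251/20889 + 13691/44624 = 1323543923/932150736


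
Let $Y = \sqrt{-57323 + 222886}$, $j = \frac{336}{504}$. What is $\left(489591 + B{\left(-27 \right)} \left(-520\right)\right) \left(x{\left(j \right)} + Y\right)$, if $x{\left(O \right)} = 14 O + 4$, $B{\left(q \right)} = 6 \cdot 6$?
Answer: $6278280 + 470871 \sqrt{165563} \approx 1.9787 \cdot 10^{8}$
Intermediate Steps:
$j = \frac{2}{3}$ ($j = 336 \cdot \frac{1}{504} = \frac{2}{3} \approx 0.66667$)
$B{\left(q \right)} = 36$
$x{\left(O \right)} = 4 + 14 O$
$Y = \sqrt{165563} \approx 406.89$
$\left(489591 + B{\left(-27 \right)} \left(-520\right)\right) \left(x{\left(j \right)} + Y\right) = \left(489591 + 36 \left(-520\right)\right) \left(\left(4 + 14 \cdot \frac{2}{3}\right) + \sqrt{165563}\right) = \left(489591 - 18720\right) \left(\left(4 + \frac{28}{3}\right) + \sqrt{165563}\right) = 470871 \left(\frac{40}{3} + \sqrt{165563}\right) = 6278280 + 470871 \sqrt{165563}$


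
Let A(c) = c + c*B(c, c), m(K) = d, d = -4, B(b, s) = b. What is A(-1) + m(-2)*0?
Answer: 0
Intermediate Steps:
m(K) = -4
A(c) = c + c**2 (A(c) = c + c*c = c + c**2)
A(-1) + m(-2)*0 = -(1 - 1) - 4*0 = -1*0 + 0 = 0 + 0 = 0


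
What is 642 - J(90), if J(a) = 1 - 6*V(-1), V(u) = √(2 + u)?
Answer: 647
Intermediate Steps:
J(a) = -5 (J(a) = 1 - 6*√(2 - 1) = 1 - 6*√1 = 1 - 6*1 = 1 - 6 = -5)
642 - J(90) = 642 - 1*(-5) = 642 + 5 = 647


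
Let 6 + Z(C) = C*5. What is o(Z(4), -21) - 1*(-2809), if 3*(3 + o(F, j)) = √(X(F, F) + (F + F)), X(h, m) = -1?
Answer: 2806 + √3 ≈ 2807.7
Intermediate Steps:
Z(C) = -6 + 5*C (Z(C) = -6 + C*5 = -6 + 5*C)
o(F, j) = -3 + √(-1 + 2*F)/3 (o(F, j) = -3 + √(-1 + (F + F))/3 = -3 + √(-1 + 2*F)/3)
o(Z(4), -21) - 1*(-2809) = (-3 + √(-1 + 2*(-6 + 5*4))/3) - 1*(-2809) = (-3 + √(-1 + 2*(-6 + 20))/3) + 2809 = (-3 + √(-1 + 2*14)/3) + 2809 = (-3 + √(-1 + 28)/3) + 2809 = (-3 + √27/3) + 2809 = (-3 + (3*√3)/3) + 2809 = (-3 + √3) + 2809 = 2806 + √3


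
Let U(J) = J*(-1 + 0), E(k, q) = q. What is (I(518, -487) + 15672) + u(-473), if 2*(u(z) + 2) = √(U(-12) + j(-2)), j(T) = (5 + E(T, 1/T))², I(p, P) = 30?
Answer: 15700 + √129/4 ≈ 15703.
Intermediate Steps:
U(J) = -J (U(J) = J*(-1) = -J)
j(T) = (5 + 1/T)²
u(z) = -2 + √129/4 (u(z) = -2 + √(-1*(-12) + (1 + 5*(-2))²/(-2)²)/2 = -2 + √(12 + (1 - 10)²/4)/2 = -2 + √(12 + (¼)*(-9)²)/2 = -2 + √(12 + (¼)*81)/2 = -2 + √(12 + 81/4)/2 = -2 + √(129/4)/2 = -2 + (√129/2)/2 = -2 + √129/4)
(I(518, -487) + 15672) + u(-473) = (30 + 15672) + (-2 + √129/4) = 15702 + (-2 + √129/4) = 15700 + √129/4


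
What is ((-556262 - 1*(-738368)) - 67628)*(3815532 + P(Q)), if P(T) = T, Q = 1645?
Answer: 436982788606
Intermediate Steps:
((-556262 - 1*(-738368)) - 67628)*(3815532 + P(Q)) = ((-556262 - 1*(-738368)) - 67628)*(3815532 + 1645) = ((-556262 + 738368) - 67628)*3817177 = (182106 - 67628)*3817177 = 114478*3817177 = 436982788606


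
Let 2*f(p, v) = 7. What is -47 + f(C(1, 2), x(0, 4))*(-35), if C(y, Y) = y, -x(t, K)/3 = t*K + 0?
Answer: -339/2 ≈ -169.50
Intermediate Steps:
x(t, K) = -3*K*t (x(t, K) = -3*(t*K + 0) = -3*(K*t + 0) = -3*K*t)
f(p, v) = 7/2 (f(p, v) = (½)*7 = 7/2)
-47 + f(C(1, 2), x(0, 4))*(-35) = -47 + (7/2)*(-35) = -47 - 245/2 = -339/2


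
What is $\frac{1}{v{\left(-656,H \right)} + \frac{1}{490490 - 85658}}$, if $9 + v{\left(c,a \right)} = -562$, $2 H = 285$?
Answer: $- \frac{404832}{231159071} \approx -0.0017513$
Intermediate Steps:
$H = \frac{285}{2}$ ($H = \frac{1}{2} \cdot 285 = \frac{285}{2} \approx 142.5$)
$v{\left(c,a \right)} = -571$ ($v{\left(c,a \right)} = -9 - 562 = -571$)
$\frac{1}{v{\left(-656,H \right)} + \frac{1}{490490 - 85658}} = \frac{1}{-571 + \frac{1}{490490 - 85658}} = \frac{1}{-571 + \frac{1}{404832}} = \frac{1}{- \frac{231159071}{404832}} = - \frac{404832}{231159071}$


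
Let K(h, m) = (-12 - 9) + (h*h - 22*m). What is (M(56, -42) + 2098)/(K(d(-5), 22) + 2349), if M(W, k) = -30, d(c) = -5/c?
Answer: 2068/1845 ≈ 1.1209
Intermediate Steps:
K(h, m) = -21 + h**2 - 22*m (K(h, m) = -21 + (h**2 - 22*m) = -21 + h**2 - 22*m)
(M(56, -42) + 2098)/(K(d(-5), 22) + 2349) = (-30 + 2098)/((-21 + (-5/(-5))**2 - 22*22) + 2349) = 2068/((-21 + (-5*(-1/5))**2 - 484) + 2349) = 2068/((-21 + 1**2 - 484) + 2349) = 2068/((-21 + 1 - 484) + 2349) = 2068/(-504 + 2349) = 2068/1845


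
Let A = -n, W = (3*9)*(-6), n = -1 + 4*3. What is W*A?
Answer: 1782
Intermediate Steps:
n = 11 (n = -1 + 12 = 11)
W = -162 (W = 27*(-6) = -162)
A = -11 (A = -1*11 = -11)
W*A = -162*(-11) = 1782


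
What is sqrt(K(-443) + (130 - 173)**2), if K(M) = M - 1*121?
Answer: sqrt(1285) ≈ 35.847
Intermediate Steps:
K(M) = -121 + M (K(M) = M - 121 = -121 + M)
sqrt(K(-443) + (130 - 173)**2) = sqrt((-121 - 443) + (130 - 173)**2) = sqrt(-564 + (-43)**2) = sqrt(-564 + 1849) = sqrt(1285)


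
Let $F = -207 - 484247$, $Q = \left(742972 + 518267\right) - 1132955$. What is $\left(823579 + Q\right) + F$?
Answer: $467409$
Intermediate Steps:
$Q = 128284$ ($Q = 1261239 - 1132955 = 128284$)
$F = -484454$ ($F = -207 - 484247 = -484454$)
$\left(823579 + Q\right) + F = \left(823579 + 128284\right) - 484454 = 951863 - 484454 = 467409$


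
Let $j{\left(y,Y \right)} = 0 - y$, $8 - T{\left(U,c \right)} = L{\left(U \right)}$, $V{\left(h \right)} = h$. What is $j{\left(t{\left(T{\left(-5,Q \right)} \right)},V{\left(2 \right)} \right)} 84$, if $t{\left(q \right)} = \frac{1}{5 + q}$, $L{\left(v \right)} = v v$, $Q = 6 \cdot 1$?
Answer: $7$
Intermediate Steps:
$Q = 6$
$L{\left(v \right)} = v^{2}$
$T{\left(U,c \right)} = 8 - U^{2}$
$j{\left(y,Y \right)} = - y$
$j{\left(t{\left(T{\left(-5,Q \right)} \right)},V{\left(2 \right)} \right)} 84 = - \frac{1}{5 + \left(8 - \left(-5\right)^{2}\right)} 84 = - \frac{1}{5 + \left(8 - 25\right)} 84 = - \frac{1}{5 - 17} \cdot 84 = - \frac{1}{-12} \cdot 84 = \left(-1\right) \left(- \frac{1}{12}\right) 84 = \frac{1}{12} \cdot 84 = 7$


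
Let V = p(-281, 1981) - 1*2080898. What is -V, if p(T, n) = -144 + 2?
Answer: 2081040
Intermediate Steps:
p(T, n) = -142
V = -2081040 (V = -142 - 1*2080898 = -142 - 2080898 = -2081040)
-V = -1*(-2081040) = 2081040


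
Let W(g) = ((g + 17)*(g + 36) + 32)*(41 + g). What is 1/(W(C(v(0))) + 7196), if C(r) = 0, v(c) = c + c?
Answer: 1/33600 ≈ 2.9762e-5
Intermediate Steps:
v(c) = 2*c
W(g) = (32 + (17 + g)*(36 + g))*(41 + g) (W(g) = ((17 + g)*(36 + g) + 32)*(41 + g) = (32 + (17 + g)*(36 + g))*(41 + g))
1/(W(C(v(0))) + 7196) = 1/((26404 + 0³ + 94*0² + 2817*0) + 7196) = 1/((26404 + 0 + 94*0 + 0) + 7196) = 1/((26404 + 0 + 0 + 0) + 7196) = 1/(26404 + 7196) = 1/33600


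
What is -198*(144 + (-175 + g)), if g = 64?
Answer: -6534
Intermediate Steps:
-198*(144 + (-175 + g)) = -198*(144 + (-175 + 64)) = -198*(144 - 111) = -198*33 = -6534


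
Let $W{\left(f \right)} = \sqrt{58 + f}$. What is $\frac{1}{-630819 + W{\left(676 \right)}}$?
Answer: $- \frac{630819}{397932610027} - \frac{\sqrt{734}}{397932610027} \approx -1.5853 \cdot 10^{-6}$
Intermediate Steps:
$\frac{1}{-630819 + W{\left(676 \right)}} = \frac{1}{-630819 + \sqrt{58 + 676}} = \frac{1}{-630819 + \sqrt{734}}$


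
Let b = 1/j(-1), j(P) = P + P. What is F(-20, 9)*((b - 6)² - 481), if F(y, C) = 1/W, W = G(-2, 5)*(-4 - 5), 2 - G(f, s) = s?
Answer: -65/4 ≈ -16.250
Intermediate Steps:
G(f, s) = 2 - s
j(P) = 2*P
W = 27 (W = (2 - 1*5)*(-4 - 5) = (2 - 5)*(-9) = -3*(-9) = 27)
b = -½ (b = 1/(2*(-1)) = 1/(-2) = 1*(-½) = -½ ≈ -0.50000)
F(y, C) = 1/27
F(-20, 9)*((b - 6)² - 481) = ((-½ - 6)² - 481)/27 = ((-13/2)² - 481)/27 = (169/4 - 481)/27 = (1/27)*(-1755/4) = -65/4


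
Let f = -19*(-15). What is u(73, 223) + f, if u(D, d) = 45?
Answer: 330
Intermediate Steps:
f = 285
u(73, 223) + f = 45 + 285 = 330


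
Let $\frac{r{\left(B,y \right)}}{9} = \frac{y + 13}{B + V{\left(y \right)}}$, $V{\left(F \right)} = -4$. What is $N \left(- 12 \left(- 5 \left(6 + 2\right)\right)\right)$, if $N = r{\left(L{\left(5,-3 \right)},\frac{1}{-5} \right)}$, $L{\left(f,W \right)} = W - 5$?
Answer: $-4608$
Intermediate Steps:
$L{\left(f,W \right)} = -5 + W$
$r{\left(B,y \right)} = \frac{9 \left(13 + y\right)}{-4 + B}$ ($r{\left(B,y \right)} = 9 \frac{y + 13}{B - 4} = 9 \frac{13 + y}{-4 + B} = \frac{9 \left(13 + y\right)}{-4 + B}$)
$N = - \frac{48}{5}$ ($N = \frac{9 \left(13 + \frac{1}{-5}\right)}{-4 - 8} = \frac{9 \left(13 - \frac{1}{5}\right)}{-4 - 8} = 9 \frac{1}{-12} \cdot \frac{64}{5} = 9 \left(- \frac{1}{12}\right) \frac{64}{5} = - \frac{48}{5} \approx -9.6$)
$N \left(- 12 \left(- 5 \left(6 + 2\right)\right)\right) = - \frac{48 \left(- 12 \left(- 5 \left(6 + 2\right)\right)\right)}{5} = - \frac{48 \left(- 12 \left(\left(-5\right) 8\right)\right)}{5} = - \frac{48 \left(\left(-12\right) \left(-40\right)\right)}{5} = \left(- \frac{48}{5}\right) 480 = -4608$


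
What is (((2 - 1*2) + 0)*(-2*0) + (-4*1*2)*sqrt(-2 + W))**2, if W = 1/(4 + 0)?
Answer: -112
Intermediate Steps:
W = 1/4 ≈ 0.25000
(((2 - 1*2) + 0)*(-2*0) + (-4*1*2)*sqrt(-2 + W))**2 = (((2 - 1*2) + 0)*(-2*0) + (-4*1*2)*sqrt(-2 + 1/4))**2 = (((2 - 2) + 0)*0 + (-4*2)*sqrt(-7/4))**2 = ((0 + 0)*0 - 4*I*sqrt(7))**2 = (0*0 - 4*I*sqrt(7))**2 = (0 - 4*I*sqrt(7))**2 = (-4*I*sqrt(7))**2 = -112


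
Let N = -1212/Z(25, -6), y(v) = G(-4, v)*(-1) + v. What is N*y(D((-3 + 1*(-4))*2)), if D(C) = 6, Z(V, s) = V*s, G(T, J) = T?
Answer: 404/5 ≈ 80.800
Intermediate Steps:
y(v) = 4 + v (y(v) = -4*(-1) + v = 4 + v)
N = 202/25 (N = -1212/(25*(-6)) = -1212/(-150) = -1212*(-1/150) = 202/25 ≈ 8.0800)
N*y(D((-3 + 1*(-4))*2)) = 202*(4 + 6)/25 = (202/25)*10 = 404/5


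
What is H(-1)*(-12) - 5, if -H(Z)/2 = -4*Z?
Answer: 91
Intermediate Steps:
H(Z) = 8*Z (H(Z) = -(-8)*Z = 8*Z)
H(-1)*(-12) - 5 = (8*(-1))*(-12) - 5 = -8*(-12) - 5 = 96 - 5 = 91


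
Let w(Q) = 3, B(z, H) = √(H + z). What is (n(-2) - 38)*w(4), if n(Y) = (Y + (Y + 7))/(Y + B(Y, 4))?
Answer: -123 - 9*√2/2 ≈ -129.36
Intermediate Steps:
n(Y) = (7 + 2*Y)/(Y + √(4 + Y)) (n(Y) = (Y + (Y + 7))/(Y + √(4 + Y)) = (Y + (7 + Y))/(Y + √(4 + Y)) = (7 + 2*Y)/(Y + √(4 + Y)))
(n(-2) - 38)*w(4) = ((7 + 2*(-2))/(-2 + √(4 - 2)) - 38)*3 = ((7 - 4)/(-2 + √2) - 38)*3 = (3/(-2 + √2) - 38)*3 = (-38 + 3/(-2 + √2))*3 = -114 + 9/(-2 + √2)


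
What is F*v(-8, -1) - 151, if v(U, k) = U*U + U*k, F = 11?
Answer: 641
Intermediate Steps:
v(U, k) = U² + U*k
F*v(-8, -1) - 151 = 11*(-8*(-8 - 1)) - 151 = 11*(-8*(-9)) - 151 = 11*72 - 151 = 792 - 151 = 641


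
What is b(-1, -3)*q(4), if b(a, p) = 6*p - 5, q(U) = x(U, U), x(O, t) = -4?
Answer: 92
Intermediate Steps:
q(U) = -4
b(a, p) = -5 + 6*p
b(-1, -3)*q(4) = (-5 + 6*(-3))*(-4) = (-5 - 18)*(-4) = -23*(-4) = 92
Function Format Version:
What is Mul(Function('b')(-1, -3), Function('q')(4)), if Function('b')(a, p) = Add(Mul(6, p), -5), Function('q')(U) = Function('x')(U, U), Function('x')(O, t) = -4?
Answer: 92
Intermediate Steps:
Function('q')(U) = -4
Function('b')(a, p) = Add(-5, Mul(6, p))
Mul(Function('b')(-1, -3), Function('q')(4)) = Mul(Add(-5, Mul(6, -3)), -4) = Mul(Add(-5, -18), -4) = Mul(-23, -4) = 92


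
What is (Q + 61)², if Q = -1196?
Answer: 1288225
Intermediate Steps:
(Q + 61)² = (-1196 + 61)² = (-1135)² = 1288225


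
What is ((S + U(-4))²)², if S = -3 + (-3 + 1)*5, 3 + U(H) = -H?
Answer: 20736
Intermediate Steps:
U(H) = -3 - H
S = -13 (S = -3 - 2*5 = -3 - 10 = -13)
((S + U(-4))²)² = ((-13 + (-3 - 1*(-4)))²)² = ((-13 + (-3 + 4))²)² = ((-13 + 1)²)² = ((-12)²)² = 144² = 20736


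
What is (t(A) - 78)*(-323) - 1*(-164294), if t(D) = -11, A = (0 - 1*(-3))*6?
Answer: 193041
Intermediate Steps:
A = 18 (A = (0 + 3)*6 = 3*6 = 18)
(t(A) - 78)*(-323) - 1*(-164294) = (-11 - 78)*(-323) - 1*(-164294) = -89*(-323) + 164294 = 28747 + 164294 = 193041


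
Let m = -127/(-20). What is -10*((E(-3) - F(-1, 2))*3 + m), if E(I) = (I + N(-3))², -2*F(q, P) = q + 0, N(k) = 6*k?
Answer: -26557/2 ≈ -13279.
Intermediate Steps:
m = 127/20 (m = -127*(-1/20) = 127/20 ≈ 6.3500)
F(q, P) = -q/2 (F(q, P) = -(q + 0)/2 = -q/2)
E(I) = (-18 + I)² (E(I) = (I + 6*(-3))² = (I - 18)² = (-18 + I)²)
-10*((E(-3) - F(-1, 2))*3 + m) = -10*(((-18 - 3)² - (-1)*(-1)/2)*3 + 127/20) = -10*(((-21)² - 1*½)*3 + 127/20) = -10*((441 - ½)*3 + 127/20) = -10*((881/2)*3 + 127/20) = -10*(2643/2 + 127/20) = -10*26557/20 = -26557/2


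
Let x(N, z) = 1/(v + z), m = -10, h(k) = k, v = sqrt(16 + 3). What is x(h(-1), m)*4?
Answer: -40/81 - 4*sqrt(19)/81 ≈ -0.70908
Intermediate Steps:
v = sqrt(19) ≈ 4.3589
x(N, z) = 1/(z + sqrt(19)) (x(N, z) = 1/(sqrt(19) + z) = 1/(z + sqrt(19)))
x(h(-1), m)*4 = 4/(-10 + sqrt(19))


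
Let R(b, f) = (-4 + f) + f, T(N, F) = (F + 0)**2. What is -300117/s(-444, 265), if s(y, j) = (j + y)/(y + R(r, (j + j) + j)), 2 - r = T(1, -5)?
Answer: 342733614/179 ≈ 1.9147e+6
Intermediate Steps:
T(N, F) = F**2
r = -23 (r = 2 - 1*(-5)**2 = 2 - 1*25 = 2 - 25 = -23)
R(b, f) = -4 + 2*f
s(y, j) = (j + y)/(-4 + y + 6*j) (s(y, j) = (j + y)/(y + (-4 + 2*((j + j) + j))) = (j + y)/(y + (-4 + 2*(2*j + j))) = (j + y)/(y + (-4 + 2*(3*j))) = (j + y)/(y + (-4 + 6*j)) = (j + y)/(-4 + y + 6*j))
-300117/s(-444, 265) = -300117*(-4 - 444 + 6*265)/(265 - 444) = -300117/(-179/(-4 - 444 + 1590)) = -300117/(-179/1142) = -300117*(-1142/179) = 342733614/179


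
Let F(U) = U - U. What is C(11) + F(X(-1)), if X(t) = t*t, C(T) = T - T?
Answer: 0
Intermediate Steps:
C(T) = 0
X(t) = t²
F(U) = 0
C(11) + F(X(-1)) = 0 + 0 = 0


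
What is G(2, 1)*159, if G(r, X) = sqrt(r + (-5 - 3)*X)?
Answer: 159*I*sqrt(6) ≈ 389.47*I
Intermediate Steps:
G(r, X) = sqrt(r - 8*X)
G(2, 1)*159 = sqrt(2 - 8*1)*159 = sqrt(2 - 8)*159 = sqrt(-6)*159 = (I*sqrt(6))*159 = 159*I*sqrt(6)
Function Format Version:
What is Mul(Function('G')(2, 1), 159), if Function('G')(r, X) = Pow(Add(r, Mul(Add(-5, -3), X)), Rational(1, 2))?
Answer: Mul(159, I, Pow(6, Rational(1, 2))) ≈ Mul(389.47, I)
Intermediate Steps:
Function('G')(r, X) = Pow(Add(r, Mul(-8, X)), Rational(1, 2))
Mul(Function('G')(2, 1), 159) = Mul(Pow(Add(2, Mul(-8, 1)), Rational(1, 2)), 159) = Mul(Pow(Add(2, -8), Rational(1, 2)), 159) = Mul(Pow(-6, Rational(1, 2)), 159) = Mul(Mul(I, Pow(6, Rational(1, 2))), 159) = Mul(159, I, Pow(6, Rational(1, 2)))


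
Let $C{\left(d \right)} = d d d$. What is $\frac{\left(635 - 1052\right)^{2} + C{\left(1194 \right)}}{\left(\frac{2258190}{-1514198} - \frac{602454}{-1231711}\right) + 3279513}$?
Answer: $\frac{529172883226240470399}{1019411343474825986} \approx 519.1$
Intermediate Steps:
$C{\left(d \right)} = d^{3}$ ($C{\left(d \right)} = d^{2} d = d^{3}$)
$\frac{\left(635 - 1052\right)^{2} + C{\left(1194 \right)}}{\left(\frac{2258190}{-1514198} - \frac{602454}{-1231711}\right) + 3279513} = \frac{\left(635 - 1052\right)^{2} + 1194^{3}}{\left(\frac{2258190}{-1514198} - \frac{602454}{-1231711}\right) + 3279513} = \frac{\left(-417\right)^{2} + 1702209384}{\left(2258190 \left(- \frac{1}{1514198}\right) - - \frac{602454}{1231711}\right) + 3279513} = \frac{173889 + 1702209384}{\left(- \frac{1129095}{757099} + \frac{602454}{1231711}\right) + 3279513} = \frac{1702383273}{- \frac{934601410599}{932527166389} + 3279513} = \frac{1702383273}{\frac{3058234030424477958}{932527166389}} = 1702383273 \cdot \frac{932527166389}{3058234030424477958} = \frac{529172883226240470399}{1019411343474825986}$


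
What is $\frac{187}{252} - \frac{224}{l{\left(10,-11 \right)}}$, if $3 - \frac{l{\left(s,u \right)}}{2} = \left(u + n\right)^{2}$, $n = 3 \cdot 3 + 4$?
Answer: $\frac{28411}{252} \approx 112.74$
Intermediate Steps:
$n = 13$ ($n = 9 + 4 = 13$)
$l{\left(s,u \right)} = 6 - 2 \left(13 + u\right)^{2}$ ($l{\left(s,u \right)} = 6 - 2 \left(u + 13\right)^{2} = 6 - 2 \left(13 + u\right)^{2}$)
$\frac{187}{252} - \frac{224}{l{\left(10,-11 \right)}} = \frac{187}{252} - \frac{224}{6 - 2 \left(13 - 11\right)^{2}} = 187 \cdot \frac{1}{252} - \frac{224}{6 - 2 \cdot 2^{2}} = \frac{187}{252} - \frac{224}{6 - 8} = \frac{187}{252} - \frac{224}{-2} = \frac{187}{252} - -112 = \frac{187}{252} + 112 = \frac{28411}{252}$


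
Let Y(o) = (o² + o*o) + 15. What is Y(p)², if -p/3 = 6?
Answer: 439569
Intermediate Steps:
p = -18 (p = -3*6 = -18)
Y(o) = 15 + 2*o² (Y(o) = (o² + o²) + 15 = 2*o² + 15 = 15 + 2*o²)
Y(p)² = (15 + 2*(-18)²)² = (15 + 2*324)² = (15 + 648)² = 663² = 439569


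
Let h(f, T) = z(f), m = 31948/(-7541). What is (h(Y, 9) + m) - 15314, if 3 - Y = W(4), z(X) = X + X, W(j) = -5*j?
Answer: -115167936/7541 ≈ -15272.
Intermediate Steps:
m = -31948/7541 (m = 31948*(-1/7541) = -31948/7541 ≈ -4.2366)
z(X) = 2*X
Y = 23 (Y = 3 - (-5)*4 = 3 - 1*(-20) = 3 + 20 = 23)
h(f, T) = 2*f
(h(Y, 9) + m) - 15314 = (2*23 - 31948/7541) - 15314 = (46 - 31948/7541) - 15314 = 314938/7541 - 15314 = -115167936/7541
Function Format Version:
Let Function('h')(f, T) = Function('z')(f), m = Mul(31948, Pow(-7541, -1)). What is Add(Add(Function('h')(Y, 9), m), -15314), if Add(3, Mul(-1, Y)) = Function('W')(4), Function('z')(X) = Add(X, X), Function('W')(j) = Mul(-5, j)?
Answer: Rational(-115167936, 7541) ≈ -15272.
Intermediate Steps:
m = Rational(-31948, 7541) (m = Mul(31948, Rational(-1, 7541)) = Rational(-31948, 7541) ≈ -4.2366)
Function('z')(X) = Mul(2, X)
Y = 23 (Y = Add(3, Mul(-1, Mul(-5, 4))) = Add(3, Mul(-1, -20)) = Add(3, 20) = 23)
Function('h')(f, T) = Mul(2, f)
Add(Add(Function('h')(Y, 9), m), -15314) = Add(Add(Mul(2, 23), Rational(-31948, 7541)), -15314) = Add(Add(46, Rational(-31948, 7541)), -15314) = Add(Rational(314938, 7541), -15314) = Rational(-115167936, 7541)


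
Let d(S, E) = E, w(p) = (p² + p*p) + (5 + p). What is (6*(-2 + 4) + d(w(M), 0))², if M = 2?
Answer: 144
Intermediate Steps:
w(p) = 5 + p + 2*p² (w(p) = (p² + p²) + (5 + p) = 2*p² + (5 + p) = 5 + p + 2*p²)
(6*(-2 + 4) + d(w(M), 0))² = (6*(-2 + 4) + 0)² = (6*2 + 0)² = (12 + 0)² = 12² = 144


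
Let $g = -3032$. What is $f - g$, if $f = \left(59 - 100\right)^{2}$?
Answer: $4713$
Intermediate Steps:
$f = 1681$ ($f = \left(-41\right)^{2} = 1681$)
$f - g = 1681 - -3032 = 1681 + 3032 = 4713$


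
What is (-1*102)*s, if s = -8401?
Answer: 856902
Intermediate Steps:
(-1*102)*s = -1*102*(-8401) = -102*(-8401) = 856902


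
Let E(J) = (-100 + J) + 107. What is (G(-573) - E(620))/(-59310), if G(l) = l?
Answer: 40/1977 ≈ 0.020233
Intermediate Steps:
E(J) = 7 + J
(G(-573) - E(620))/(-59310) = (-573 - (7 + 620))/(-59310) = (-573 - 1*627)*(-1/59310) = (-573 - 627)*(-1/59310) = -1200*(-1/59310) = 40/1977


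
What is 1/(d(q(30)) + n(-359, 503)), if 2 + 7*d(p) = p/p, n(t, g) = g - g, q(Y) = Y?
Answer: -7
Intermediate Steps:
n(t, g) = 0
d(p) = -⅐ (d(p) = -2/7 + (p/p)/7 = -2/7 + (⅐)*1 = -2/7 + ⅐ = -⅐)
1/(d(q(30)) + n(-359, 503)) = 1/(-⅐ + 0) = 1/(-⅐) = -7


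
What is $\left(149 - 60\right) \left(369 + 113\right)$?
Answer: $42898$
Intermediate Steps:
$\left(149 - 60\right) \left(369 + 113\right) = \left(149 - 60\right) 482 = 89 \cdot 482 = 42898$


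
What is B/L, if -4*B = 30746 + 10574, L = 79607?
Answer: -10330/79607 ≈ -0.12976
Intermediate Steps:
B = -10330 (B = -(30746 + 10574)/4 = -¼*41320 = -10330)
B/L = -10330/79607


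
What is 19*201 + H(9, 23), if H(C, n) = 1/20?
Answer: 76381/20 ≈ 3819.1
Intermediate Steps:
H(C, n) = 1/20
19*201 + H(9, 23) = 19*201 + 1/20 = 3819 + 1/20 = 76381/20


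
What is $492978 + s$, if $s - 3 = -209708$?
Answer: $283273$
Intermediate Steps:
$s = -209705$ ($s = 3 - 209708 = -209705$)
$492978 + s = 492978 - 209705 = 283273$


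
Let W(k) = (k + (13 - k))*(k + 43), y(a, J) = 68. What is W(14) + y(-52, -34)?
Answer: 809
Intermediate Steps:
W(k) = 559 + 13*k (W(k) = 13*(43 + k) = 559 + 13*k)
W(14) + y(-52, -34) = (559 + 13*14) + 68 = (559 + 182) + 68 = 741 + 68 = 809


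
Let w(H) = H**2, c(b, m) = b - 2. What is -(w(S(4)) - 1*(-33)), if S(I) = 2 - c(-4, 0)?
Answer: -97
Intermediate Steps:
c(b, m) = -2 + b
S(I) = 8 (S(I) = 2 - (-2 - 4) = 2 - 1*(-6) = 2 + 6 = 8)
-(w(S(4)) - 1*(-33)) = -(8**2 - 1*(-33)) = -(64 + 33) = -1*97 = -97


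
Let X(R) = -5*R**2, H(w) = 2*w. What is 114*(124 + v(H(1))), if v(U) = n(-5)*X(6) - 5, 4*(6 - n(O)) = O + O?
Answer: -160854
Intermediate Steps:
n(O) = 6 - O/2 (n(O) = 6 - (O + O)/4 = 6 - O/2)
v(U) = -1535 (v(U) = (6 - 1/2*(-5))*(-5*6**2) - 5 = (6 + 5/2)*(-5*36) - 5 = (17/2)*(-180) - 5 = -1530 - 5 = -1535)
114*(124 + v(H(1))) = 114*(124 - 1535) = 114*(-1411) = -160854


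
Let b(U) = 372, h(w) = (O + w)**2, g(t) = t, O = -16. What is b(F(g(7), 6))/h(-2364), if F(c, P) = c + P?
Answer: 93/1416100 ≈ 6.5673e-5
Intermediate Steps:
h(w) = (-16 + w)**2
F(c, P) = P + c
b(F(g(7), 6))/h(-2364) = 372/((-16 - 2364)**2) = 372/((-2380)**2) = 372/5664400 = 372*(1/5664400) = 93/1416100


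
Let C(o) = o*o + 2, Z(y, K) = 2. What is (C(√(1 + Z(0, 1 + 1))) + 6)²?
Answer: 121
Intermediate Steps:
C(o) = 2 + o² (C(o) = o² + 2 = 2 + o²)
(C(√(1 + Z(0, 1 + 1))) + 6)² = ((2 + (√(1 + 2))²) + 6)² = ((2 + (√3)²) + 6)² = ((2 + 3) + 6)² = (5 + 6)² = 11² = 121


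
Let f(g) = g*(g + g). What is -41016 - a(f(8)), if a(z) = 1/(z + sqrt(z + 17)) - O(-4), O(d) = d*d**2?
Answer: -667098248/16239 + sqrt(145)/16239 ≈ -41080.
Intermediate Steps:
O(d) = d**3
f(g) = 2*g**2 (f(g) = g*(2*g) = 2*g**2)
a(z) = 64 + 1/(z + sqrt(17 + z)) (a(z) = 1/(z + sqrt(z + 17)) - 1*(-4)**3 = 1/(z + sqrt(17 + z)) - 1*(-64) = 1/(z + sqrt(17 + z)) + 64 = 64 + 1/(z + sqrt(17 + z)))
-41016 - a(f(8)) = -41016 - (1 + 64*(2*8**2) + 64*sqrt(17 + 2*8**2))/(2*8**2 + sqrt(17 + 2*8**2)) = -41016 - (1 + 64*(2*64) + 64*sqrt(17 + 2*64))/(2*64 + sqrt(17 + 2*64)) = -41016 - (1 + 64*128 + 64*sqrt(17 + 128))/(128 + sqrt(17 + 128)) = -41016 - (1 + 8192 + 64*sqrt(145))/(128 + sqrt(145)) = -41016 - (8193 + 64*sqrt(145))/(128 + sqrt(145))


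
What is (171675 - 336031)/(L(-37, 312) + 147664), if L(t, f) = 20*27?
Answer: -41089/37051 ≈ -1.1090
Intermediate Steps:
L(t, f) = 540
(171675 - 336031)/(L(-37, 312) + 147664) = (171675 - 336031)/(540 + 147664) = -164356/148204 = -164356*1/148204 = -41089/37051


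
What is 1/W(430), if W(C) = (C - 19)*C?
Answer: 1/176730 ≈ 5.6584e-6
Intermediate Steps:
W(C) = C*(-19 + C) (W(C) = (-19 + C)*C = C*(-19 + C))
1/W(430) = 1/(430*(-19 + 430)) = 1/(430*411) = 1/176730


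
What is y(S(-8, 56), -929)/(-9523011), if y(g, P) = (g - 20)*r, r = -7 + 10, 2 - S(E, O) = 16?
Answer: 34/3174337 ≈ 1.0711e-5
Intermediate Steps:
S(E, O) = -14 (S(E, O) = 2 - 1*16 = 2 - 16 = -14)
r = 3
y(g, P) = -60 + 3*g (y(g, P) = (g - 20)*3 = (-20 + g)*3 = -60 + 3*g)
y(S(-8, 56), -929)/(-9523011) = (-60 + 3*(-14))/(-9523011) = (-60 - 42)*(-1/9523011) = -102*(-1/9523011) = 34/3174337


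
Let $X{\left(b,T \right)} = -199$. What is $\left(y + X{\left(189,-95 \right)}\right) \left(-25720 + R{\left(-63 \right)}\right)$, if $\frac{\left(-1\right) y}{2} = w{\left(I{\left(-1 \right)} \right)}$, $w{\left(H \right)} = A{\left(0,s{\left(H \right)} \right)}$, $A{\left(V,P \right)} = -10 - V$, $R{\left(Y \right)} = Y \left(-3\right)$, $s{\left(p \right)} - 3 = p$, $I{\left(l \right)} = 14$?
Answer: $4570049$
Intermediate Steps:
$s{\left(p \right)} = 3 + p$
$R{\left(Y \right)} = - 3 Y$
$w{\left(H \right)} = -10$ ($w{\left(H \right)} = -10 - 0 = -10 + 0 = -10$)
$y = 20$ ($y = \left(-2\right) \left(-10\right) = 20$)
$\left(y + X{\left(189,-95 \right)}\right) \left(-25720 + R{\left(-63 \right)}\right) = \left(20 - 199\right) \left(-25720 - -189\right) = - 179 \left(-25720 + 189\right) = \left(-179\right) \left(-25531\right) = 4570049$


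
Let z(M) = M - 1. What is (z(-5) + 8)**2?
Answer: 4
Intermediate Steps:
z(M) = -1 + M
(z(-5) + 8)**2 = ((-1 - 5) + 8)**2 = (-6 + 8)**2 = 2**2 = 4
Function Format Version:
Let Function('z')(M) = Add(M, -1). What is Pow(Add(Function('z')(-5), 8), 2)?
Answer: 4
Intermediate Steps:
Function('z')(M) = Add(-1, M)
Pow(Add(Function('z')(-5), 8), 2) = Pow(Add(Add(-1, -5), 8), 2) = Pow(Add(-6, 8), 2) = Pow(2, 2) = 4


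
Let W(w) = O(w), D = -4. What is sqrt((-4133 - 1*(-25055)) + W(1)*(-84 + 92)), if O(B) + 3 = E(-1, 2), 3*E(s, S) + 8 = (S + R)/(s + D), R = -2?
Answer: sqrt(187890)/3 ≈ 144.49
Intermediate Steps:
E(s, S) = -8/3 + (-2 + S)/(3*(-4 + s)) (E(s, S) = -8/3 + ((S - 2)/(s - 4))/3 = -8/3 + ((-2 + S)/(-4 + s))/3 = -8/3 + (-2 + S)/(3*(-4 + s)))
O(B) = -17/3 (O(B) = -3 + (30 + 2 - 8*(-1))/(3*(-4 - 1)) = -3 + (1/3)*(30 + 2 + 8)/(-5) = -3 + (1/3)*(-1/5)*40 = -3 - 8/3 = -17/3)
W(w) = -17/3
sqrt((-4133 - 1*(-25055)) + W(1)*(-84 + 92)) = sqrt((-4133 - 1*(-25055)) - 17*(-84 + 92)/3) = sqrt((-4133 + 25055) - 17/3*8) = sqrt(20922 - 136/3) = sqrt(62630/3) = sqrt(187890)/3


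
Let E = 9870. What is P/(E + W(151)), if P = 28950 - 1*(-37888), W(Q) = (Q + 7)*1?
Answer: 1453/218 ≈ 6.6651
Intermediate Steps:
W(Q) = 7 + Q (W(Q) = (7 + Q)*1 = 7 + Q)
P = 66838 (P = 28950 + 37888 = 66838)
P/(E + W(151)) = 66838/(9870 + (7 + 151)) = 66838/(9870 + 158) = 66838/10028 = 66838*(1/10028) = 1453/218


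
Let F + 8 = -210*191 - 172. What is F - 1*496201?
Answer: -536491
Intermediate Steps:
F = -40290 (F = -8 + (-210*191 - 172) = -8 + (-40110 - 172) = -8 - 40282 = -40290)
F - 1*496201 = -40290 - 1*496201 = -40290 - 496201 = -536491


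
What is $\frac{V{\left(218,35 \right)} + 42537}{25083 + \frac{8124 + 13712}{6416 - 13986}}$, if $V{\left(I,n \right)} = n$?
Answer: $\frac{161135020}{94928237} \approx 1.6974$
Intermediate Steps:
$\frac{V{\left(218,35 \right)} + 42537}{25083 + \frac{8124 + 13712}{6416 - 13986}} = \frac{35 + 42537}{25083 + \frac{8124 + 13712}{6416 - 13986}} = \frac{42572}{25083 + \frac{21836}{-7570}} = \frac{42572}{25083 + 21836 \left(- \frac{1}{7570}\right)} = \frac{42572}{25083 - \frac{10918}{3785}} = \frac{42572}{\frac{94928237}{3785}} = 42572 \cdot \frac{3785}{94928237} = \frac{161135020}{94928237}$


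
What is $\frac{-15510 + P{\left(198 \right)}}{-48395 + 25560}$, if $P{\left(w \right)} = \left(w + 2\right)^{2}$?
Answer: $- \frac{4898}{4567} \approx -1.0725$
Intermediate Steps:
$P{\left(w \right)} = \left(2 + w\right)^{2}$
$\frac{-15510 + P{\left(198 \right)}}{-48395 + 25560} = \frac{-15510 + \left(2 + 198\right)^{2}}{-48395 + 25560} = \frac{-15510 + 200^{2}}{-22835} = \left(-15510 + 40000\right) \left(- \frac{1}{22835}\right) = 24490 \left(- \frac{1}{22835}\right) = - \frac{4898}{4567}$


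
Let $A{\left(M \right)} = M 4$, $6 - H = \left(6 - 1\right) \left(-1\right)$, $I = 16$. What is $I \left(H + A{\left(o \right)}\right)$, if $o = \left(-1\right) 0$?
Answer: $176$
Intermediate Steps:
$o = 0$
$H = 11$ ($H = 6 - \left(6 - 1\right) \left(-1\right) = 6 - 5 \left(-1\right) = 6 - -5 = 6 + 5 = 11$)
$A{\left(M \right)} = 4 M$
$I \left(H + A{\left(o \right)}\right) = 16 \left(11 + 4 \cdot 0\right) = 16 \left(11 + 0\right) = 16 \cdot 11 = 176$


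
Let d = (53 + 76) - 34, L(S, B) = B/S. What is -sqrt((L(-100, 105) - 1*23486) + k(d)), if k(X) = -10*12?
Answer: -I*sqrt(2360705)/10 ≈ -153.65*I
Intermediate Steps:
d = 95 (d = 129 - 34 = 95)
k(X) = -120
-sqrt((L(-100, 105) - 1*23486) + k(d)) = -sqrt((105/(-100) - 1*23486) - 120) = -sqrt((105*(-1/100) - 23486) - 120) = -sqrt((-21/20 - 23486) - 120) = -sqrt(-469741/20 - 120) = -sqrt(-472141/20) = -I*sqrt(2360705)/10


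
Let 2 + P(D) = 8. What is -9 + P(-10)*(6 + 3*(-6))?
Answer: -81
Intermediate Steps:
P(D) = 6 (P(D) = -2 + 8 = 6)
-9 + P(-10)*(6 + 3*(-6)) = -9 + 6*(6 + 3*(-6)) = -9 + 6*(6 - 18) = -9 + 6*(-12) = -9 - 72 = -81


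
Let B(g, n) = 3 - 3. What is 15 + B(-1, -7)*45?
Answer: 15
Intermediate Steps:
B(g, n) = 0
15 + B(-1, -7)*45 = 15 + 0*45 = 15 + 0 = 15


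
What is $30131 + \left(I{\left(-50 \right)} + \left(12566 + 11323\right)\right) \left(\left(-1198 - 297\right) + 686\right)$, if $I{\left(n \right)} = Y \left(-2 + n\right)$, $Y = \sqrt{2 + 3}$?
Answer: $-19296070 + 42068 \sqrt{5} \approx -1.9202 \cdot 10^{7}$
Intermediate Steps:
$Y = \sqrt{5} \approx 2.2361$
$I{\left(n \right)} = \sqrt{5} \left(-2 + n\right)$
$30131 + \left(I{\left(-50 \right)} + \left(12566 + 11323\right)\right) \left(\left(-1198 - 297\right) + 686\right) = 30131 + \left(\sqrt{5} \left(-2 - 50\right) + \left(12566 + 11323\right)\right) \left(\left(-1198 - 297\right) + 686\right) = 30131 + \left(\sqrt{5} \left(-52\right) + 23889\right) \left(-1495 + 686\right) = 30131 + \left(- 52 \sqrt{5} + 23889\right) \left(-809\right) = 30131 + \left(23889 - 52 \sqrt{5}\right) \left(-809\right) = 30131 - \left(19326201 - 42068 \sqrt{5}\right) = -19296070 + 42068 \sqrt{5}$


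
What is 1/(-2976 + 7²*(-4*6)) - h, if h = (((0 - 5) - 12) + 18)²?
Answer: -4153/4152 ≈ -1.0002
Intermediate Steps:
h = 1 (h = ((-5 - 12) + 18)² = (-17 + 18)² = 1² = 1)
1/(-2976 + 7²*(-4*6)) - h = 1/(-2976 + 7²*(-4*6)) - 1*1 = 1/(-2976 + 49*(-24)) - 1 = 1/(-2976 - 1176) - 1 = 1/(-4152) - 1 = -1/4152 - 1 = -4153/4152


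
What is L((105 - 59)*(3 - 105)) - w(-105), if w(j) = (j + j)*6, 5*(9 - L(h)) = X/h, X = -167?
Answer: 29770573/23460 ≈ 1269.0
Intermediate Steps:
L(h) = 9 + 167/(5*h) (L(h) = 9 - (-167)/(5*h) = 9 + 167/(5*h))
w(j) = 12*j (w(j) = (2*j)*6 = 12*j)
L((105 - 59)*(3 - 105)) - w(-105) = (9 + 167/(5*(((105 - 59)*(3 - 105))))) - 12*(-105) = (9 + 167/(5*((46*(-102))))) - 1*(-1260) = (9 + (167/5)/(-4692)) + 1260 = (9 + (167/5)*(-1/4692)) + 1260 = (9 - 167/23460) + 1260 = 210973/23460 + 1260 = 29770573/23460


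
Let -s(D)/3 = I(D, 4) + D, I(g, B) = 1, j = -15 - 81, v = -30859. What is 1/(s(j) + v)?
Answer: -1/30574 ≈ -3.2708e-5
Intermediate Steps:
j = -96
s(D) = -3 - 3*D (s(D) = -3*(1 + D) = -3 - 3*D)
1/(s(j) + v) = 1/((-3 - 3*(-96)) - 30859) = 1/((-3 + 288) - 30859) = 1/(285 - 30859) = 1/(-30574) = -1/30574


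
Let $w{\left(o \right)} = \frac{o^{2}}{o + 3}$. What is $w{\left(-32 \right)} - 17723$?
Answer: $- \frac{514991}{29} \approx -17758.0$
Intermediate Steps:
$w{\left(o \right)} = \frac{o^{2}}{3 + o}$
$w{\left(-32 \right)} - 17723 = \frac{\left(-32\right)^{2}}{3 - 32} - 17723 = \frac{1024}{-29} - 17723 = 1024 \left(- \frac{1}{29}\right) - 17723 = - \frac{1024}{29} - 17723 = - \frac{514991}{29}$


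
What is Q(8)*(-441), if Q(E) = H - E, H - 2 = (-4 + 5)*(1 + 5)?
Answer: 0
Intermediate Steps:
H = 8 (H = 2 + (-4 + 5)*(1 + 5) = 2 + 1*6 = 2 + 6 = 8)
Q(E) = 8 - E
Q(8)*(-441) = (8 - 1*8)*(-441) = (8 - 8)*(-441) = 0*(-441) = 0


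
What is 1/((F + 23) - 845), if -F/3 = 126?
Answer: -1/1200 ≈ -0.00083333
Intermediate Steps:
F = -378 (F = -3*126 = -378)
1/((F + 23) - 845) = 1/((-378 + 23) - 845) = 1/(-355 - 845) = 1/(-1200) = -1/1200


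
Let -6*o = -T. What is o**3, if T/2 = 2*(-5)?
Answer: -1000/27 ≈ -37.037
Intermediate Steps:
T = -20 (T = 2*(2*(-5)) = 2*(-10) = -20)
o = -10/3 (o = -(-1)*(-20)/6 = -1/6*20 = -10/3 ≈ -3.3333)
o**3 = (-10/3)**3 = -1000/27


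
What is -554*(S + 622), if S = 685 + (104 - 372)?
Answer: -575606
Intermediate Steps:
S = 417 (S = 685 - 268 = 417)
-554*(S + 622) = -554*(417 + 622) = -554*1039 = -575606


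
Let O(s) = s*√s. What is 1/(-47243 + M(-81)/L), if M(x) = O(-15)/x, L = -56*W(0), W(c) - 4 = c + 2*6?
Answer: -9216367017984/435408827030618237 + 40320*I*√15/435408827030618237 ≈ -2.1167e-5 + 3.5865e-13*I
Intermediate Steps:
W(c) = 16 + c (W(c) = 4 + (c + 2*6) = 4 + (c + 12) = 4 + (12 + c) = 16 + c)
O(s) = s^(3/2)
L = -896 (L = -56*(16 + 0) = -56*16 = -896)
M(x) = -15*I*√15/x (M(x) = (-15)^(3/2)/x = (-15*I*√15)/x = -15*I*√15/x)
1/(-47243 + M(-81)/L) = 1/(-47243 - 15*I*√15/(-81)/(-896)) = 1/(-47243 - 15*I*√15*(-1/81)*(-1/896)) = 1/(-47243 + (5*I*√15/27)*(-1/896)) = 1/(-47243 - 5*I*√15/24192)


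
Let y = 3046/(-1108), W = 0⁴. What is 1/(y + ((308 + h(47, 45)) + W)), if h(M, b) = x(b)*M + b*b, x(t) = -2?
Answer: 554/1238883 ≈ 0.00044718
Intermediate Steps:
W = 0
y = -1523/554 (y = 3046*(-1/1108) = -1523/554 ≈ -2.7491)
h(M, b) = b² - 2*M (h(M, b) = -2*M + b*b = -2*M + b² = b² - 2*M)
1/(y + ((308 + h(47, 45)) + W)) = 1/(-1523/554 + ((308 + (45² - 2*47)) + 0)) = 1/(-1523/554 + ((308 + (2025 - 94)) + 0)) = 1/(-1523/554 + ((308 + 1931) + 0)) = 1/(-1523/554 + (2239 + 0)) = 1/(-1523/554 + 2239) = 1/(1238883/554) = 554/1238883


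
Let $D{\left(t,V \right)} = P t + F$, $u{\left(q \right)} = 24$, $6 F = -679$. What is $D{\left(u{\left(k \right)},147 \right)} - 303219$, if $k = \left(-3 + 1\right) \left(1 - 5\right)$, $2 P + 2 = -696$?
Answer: $- \frac{1870249}{6} \approx -3.1171 \cdot 10^{5}$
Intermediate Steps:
$P = -349$ ($P = -1 + \frac{1}{2} \left(-696\right) = -1 - 348 = -349$)
$k = 8$ ($k = - 2 \left(1 - 5\right) = \left(-2\right) \left(-4\right) = 8$)
$F = - \frac{679}{6}$ ($F = \frac{1}{6} \left(-679\right) = - \frac{679}{6} \approx -113.17$)
$D{\left(t,V \right)} = - \frac{679}{6} - 349 t$ ($D{\left(t,V \right)} = - 349 t - \frac{679}{6} = - \frac{679}{6} - 349 t$)
$D{\left(u{\left(k \right)},147 \right)} - 303219 = \left(- \frac{679}{6} - 8376\right) - 303219 = - \frac{50935}{6} - 303219 = - \frac{1870249}{6}$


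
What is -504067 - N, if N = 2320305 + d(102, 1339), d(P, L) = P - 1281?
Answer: -2823193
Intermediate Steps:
d(P, L) = -1281 + P
N = 2319126 (N = 2320305 + (-1281 + 102) = 2320305 - 1179 = 2319126)
-504067 - N = -504067 - 1*2319126 = -504067 - 2319126 = -2823193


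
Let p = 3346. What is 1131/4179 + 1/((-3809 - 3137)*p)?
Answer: 178815811/660717412 ≈ 0.27064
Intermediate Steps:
1131/4179 + 1/((-3809 - 3137)*p) = 1131/4179 + 1/(-3809 - 3137*3346) = 1131*(1/4179) + (1/3346)/(-6946) = 377/1393 - 1/6946*1/3346 = 377/1393 - 1/23241316 = 178815811/660717412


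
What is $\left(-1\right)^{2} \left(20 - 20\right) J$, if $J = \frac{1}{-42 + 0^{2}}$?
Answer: $0$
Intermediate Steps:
$J = - \frac{1}{42}$ ($J = \frac{1}{-42 + 0} = \frac{1}{-42} = - \frac{1}{42} \approx -0.02381$)
$\left(-1\right)^{2} \left(20 - 20\right) J = \left(-1\right)^{2} \left(20 - 20\right) \left(- \frac{1}{42}\right) = 1 \cdot 0 \left(- \frac{1}{42}\right) = 0 \left(- \frac{1}{42}\right) = 0$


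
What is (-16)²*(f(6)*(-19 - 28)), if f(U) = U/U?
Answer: -12032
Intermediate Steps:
f(U) = 1
(-16)²*(f(6)*(-19 - 28)) = (-16)²*(1*(-19 - 28)) = 256*(1*(-47)) = 256*(-47) = -12032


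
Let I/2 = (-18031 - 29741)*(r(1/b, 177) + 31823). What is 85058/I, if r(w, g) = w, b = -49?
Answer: -2083921/74492121672 ≈ -2.7975e-5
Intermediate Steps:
I = -148984243344/49 (I = 2*((-18031 - 29741)*(1/(-49) + 31823)) = 2*(-47772*(-1/49 + 31823)) = 2*(-47772*1559326/49) = 2*(-74492121672/49) = -148984243344/49 ≈ -3.0405e+9)
85058/I = 85058/(-148984243344/49) = 85058*(-49/148984243344) = -2083921/74492121672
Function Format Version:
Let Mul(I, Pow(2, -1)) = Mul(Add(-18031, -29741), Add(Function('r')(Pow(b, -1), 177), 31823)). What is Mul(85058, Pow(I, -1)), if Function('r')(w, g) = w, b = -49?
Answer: Rational(-2083921, 74492121672) ≈ -2.7975e-5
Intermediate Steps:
I = Rational(-148984243344, 49) (I = Mul(2, Mul(Add(-18031, -29741), Add(Pow(-49, -1), 31823))) = Mul(2, Mul(-47772, Add(Rational(-1, 49), 31823))) = Mul(2, Mul(-47772, Rational(1559326, 49))) = Mul(2, Rational(-74492121672, 49)) = Rational(-148984243344, 49) ≈ -3.0405e+9)
Mul(85058, Pow(I, -1)) = Mul(85058, Pow(Rational(-148984243344, 49), -1)) = Mul(85058, Rational(-49, 148984243344)) = Rational(-2083921, 74492121672)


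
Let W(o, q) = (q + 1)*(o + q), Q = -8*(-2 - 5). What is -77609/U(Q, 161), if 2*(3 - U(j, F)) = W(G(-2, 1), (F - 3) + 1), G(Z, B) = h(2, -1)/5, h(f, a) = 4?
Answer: 77609/12781 ≈ 6.0722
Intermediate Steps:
Q = 56 (Q = -8*(-7) = 56)
G(Z, B) = 4/5
W(o, q) = (1 + q)*(o + q)
U(j, F) = 22/5 - 9*F/10 - (-2 + F)**2/2 (U(j, F) = 3 - (4/5 + ((F - 3) + 1) + ((F - 3) + 1)**2 + 4*((F - 3) + 1)/5)/2 = 3 - (4/5 + ((-3 + F) + 1) + ((-3 + F) + 1)**2 + 4*((-3 + F) + 1)/5)/2 = 3 - (4/5 + (-2 + F) + (-2 + F)**2 + 4*(-2 + F)/5)/2 = 3 - (4/5 + (-2 + F) + (-2 + F)**2 + (-8/5 + 4*F/5))/2 = 3 - (-14/5 + (-2 + F)**2 + 9*F/5)/2 = 3 + (7/5 - 9*F/10 - (-2 + F)**2/2) = 22/5 - 9*F/10 - (-2 + F)**2/2)
-77609/U(Q, 161) = -77609/(12/5 - 1/2*161**2 + (11/10)*161) = -77609/(12/5 - 1/2*25921 + 1771/10) = -77609/(12/5 - 25921/2 + 1771/10) = -77609/(-12781) = -77609*(-1/12781) = 77609/12781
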